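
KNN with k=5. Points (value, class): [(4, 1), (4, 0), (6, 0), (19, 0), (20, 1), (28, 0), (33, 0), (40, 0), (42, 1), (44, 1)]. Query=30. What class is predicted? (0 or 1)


Distances from query 30:
Point 28 (class 0): distance = 2
Point 33 (class 0): distance = 3
Point 40 (class 0): distance = 10
Point 20 (class 1): distance = 10
Point 19 (class 0): distance = 11
K=5 nearest neighbors: classes = [0, 0, 0, 1, 0]
Votes for class 1: 1 / 5
Majority vote => class 0

0


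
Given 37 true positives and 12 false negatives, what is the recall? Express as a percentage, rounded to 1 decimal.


Recall = TP / (TP + FN) * 100
= 37 / (37 + 12)
= 37 / 49
= 0.7551
= 75.5%

75.5


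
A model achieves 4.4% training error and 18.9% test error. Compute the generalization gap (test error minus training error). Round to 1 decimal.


Generalization gap = test_error - train_error
= 18.9 - 4.4
= 14.5%
A large gap suggests overfitting.

14.5


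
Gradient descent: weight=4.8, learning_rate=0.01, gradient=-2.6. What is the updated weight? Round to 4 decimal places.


w_new = w_old - lr * gradient
= 4.8 - 0.01 * -2.6
= 4.8 - (-0.026)
= 4.8260

4.8260


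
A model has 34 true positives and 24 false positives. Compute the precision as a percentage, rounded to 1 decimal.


Precision = TP / (TP + FP) * 100
= 34 / (34 + 24)
= 34 / 58
= 0.5862
= 58.6%

58.6


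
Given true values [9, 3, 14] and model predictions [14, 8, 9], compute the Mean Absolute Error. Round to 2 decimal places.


Absolute errors: [5, 5, 5]
Sum of absolute errors = 15
MAE = 15 / 3 = 5.00

5.00


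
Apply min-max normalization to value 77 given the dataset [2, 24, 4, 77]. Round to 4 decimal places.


Min = 2, Max = 77
Range = 77 - 2 = 75
Scaled = (x - min) / (max - min)
= (77 - 2) / 75
= 75 / 75
= 1.0000

1.0000


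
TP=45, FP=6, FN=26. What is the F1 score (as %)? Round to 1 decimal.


Precision = TP / (TP + FP) = 45 / 51 = 0.8824
Recall = TP / (TP + FN) = 45 / 71 = 0.6338
F1 = 2 * P * R / (P + R)
= 2 * 0.8824 * 0.6338 / (0.8824 + 0.6338)
= 1.1185 / 1.5162
= 0.7377
As percentage: 73.8%

73.8


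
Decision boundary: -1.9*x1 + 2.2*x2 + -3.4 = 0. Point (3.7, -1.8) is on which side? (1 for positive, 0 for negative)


Compute -1.9 * 3.7 + 2.2 * -1.8 + -3.4
= -7.03 + -3.96 + -3.4
= -14.39
Since -14.39 < 0, the point is on the negative side.

0


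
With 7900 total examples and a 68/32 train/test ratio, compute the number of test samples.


Train samples = 7900 * 68% = 5372
Test samples = 7900 - 5372
= 2528

2528


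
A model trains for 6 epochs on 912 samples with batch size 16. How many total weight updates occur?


Iterations per epoch = 912 / 16 = 57
Total updates = iterations_per_epoch * epochs
= 57 * 6
= 342

342


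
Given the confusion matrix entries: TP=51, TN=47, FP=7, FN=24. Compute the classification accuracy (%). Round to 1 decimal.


Accuracy = (TP + TN) / (TP + TN + FP + FN) * 100
= (51 + 47) / (51 + 47 + 7 + 24)
= 98 / 129
= 0.7597
= 76.0%

76.0


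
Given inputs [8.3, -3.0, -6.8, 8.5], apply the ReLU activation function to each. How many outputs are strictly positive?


ReLU(x) = max(0, x) for each element:
ReLU(8.3) = 8.3
ReLU(-3.0) = 0
ReLU(-6.8) = 0
ReLU(8.5) = 8.5
Active neurons (>0): 2

2


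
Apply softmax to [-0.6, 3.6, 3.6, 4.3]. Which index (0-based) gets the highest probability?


Softmax is a monotonic transformation, so it preserves the argmax.
We need to find the index of the maximum logit.
Index 0: -0.6
Index 1: 3.6
Index 2: 3.6
Index 3: 4.3
Maximum logit = 4.3 at index 3

3


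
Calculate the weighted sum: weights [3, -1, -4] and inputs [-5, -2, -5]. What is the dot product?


Element-wise products:
3 * -5 = -15
-1 * -2 = 2
-4 * -5 = 20
Sum = -15 + 2 + 20
= 7

7


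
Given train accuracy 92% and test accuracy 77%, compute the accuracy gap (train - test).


Gap = train_accuracy - test_accuracy
= 92 - 77
= 15%
This gap suggests the model is overfitting.

15


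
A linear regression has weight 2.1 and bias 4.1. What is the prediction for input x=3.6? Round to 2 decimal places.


y = 2.1 * 3.6 + (4.1)
= 7.56 + (4.1)
= 11.66

11.66


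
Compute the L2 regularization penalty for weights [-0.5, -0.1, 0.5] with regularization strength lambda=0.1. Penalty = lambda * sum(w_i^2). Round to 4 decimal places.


Squaring each weight:
(-0.5)^2 = 0.25
(-0.1)^2 = 0.01
0.5^2 = 0.25
Sum of squares = 0.51
Penalty = 0.1 * 0.51 = 0.0510

0.0510


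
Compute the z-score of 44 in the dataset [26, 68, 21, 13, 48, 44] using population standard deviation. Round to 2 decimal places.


Mean = (26 + 68 + 21 + 13 + 48 + 44) / 6 = 36.6667
Variance = sum((x_i - mean)^2) / n = 347.2222
Std = sqrt(347.2222) = 18.6339
Z = (x - mean) / std
= (44 - 36.6667) / 18.6339
= 7.3333 / 18.6339
= 0.39

0.39


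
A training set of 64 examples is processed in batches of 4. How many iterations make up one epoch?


Iterations per epoch = dataset_size / batch_size
= 64 / 4
= 16

16


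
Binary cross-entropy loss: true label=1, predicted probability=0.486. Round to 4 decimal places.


For y=1: Loss = -log(p)
= -log(0.486)
= -(-0.7215)
= 0.7215

0.7215


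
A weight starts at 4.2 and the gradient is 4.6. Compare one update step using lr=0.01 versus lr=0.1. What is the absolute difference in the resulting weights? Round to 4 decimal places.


With lr=0.01: w_new = 4.2 - 0.01 * 4.6 = 4.154
With lr=0.1: w_new = 4.2 - 0.1 * 4.6 = 3.74
Absolute difference = |4.154 - 3.74|
= 0.4140

0.4140


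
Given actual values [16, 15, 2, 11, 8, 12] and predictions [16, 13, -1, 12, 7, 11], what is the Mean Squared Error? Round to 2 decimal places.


Differences: [0, 2, 3, -1, 1, 1]
Squared errors: [0, 4, 9, 1, 1, 1]
Sum of squared errors = 16
MSE = 16 / 6 = 2.67

2.67


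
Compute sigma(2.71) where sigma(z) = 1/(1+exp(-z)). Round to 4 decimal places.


sigmoid(z) = 1 / (1 + exp(-z))
exp(-(2.71)) = exp(-2.71) = 0.0665
1 + 0.0665 = 1.0665
1 / 1.0665 = 0.9376

0.9376


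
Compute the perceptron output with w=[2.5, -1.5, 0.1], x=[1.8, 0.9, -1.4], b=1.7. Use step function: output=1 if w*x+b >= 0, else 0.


z = w . x + b
= 2.5*1.8 + -1.5*0.9 + 0.1*-1.4 + 1.7
= 4.5 + -1.35 + -0.14 + 1.7
= 3.01 + 1.7
= 4.71
Since z = 4.71 >= 0, output = 1

1


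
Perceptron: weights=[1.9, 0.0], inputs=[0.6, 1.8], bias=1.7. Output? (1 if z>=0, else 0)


z = w . x + b
= 1.9*0.6 + 0.0*1.8 + 1.7
= 1.14 + 0.0 + 1.7
= 1.14 + 1.7
= 2.84
Since z = 2.84 >= 0, output = 1

1


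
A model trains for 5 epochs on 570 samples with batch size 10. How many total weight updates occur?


Iterations per epoch = 570 / 10 = 57
Total updates = iterations_per_epoch * epochs
= 57 * 5
= 285

285


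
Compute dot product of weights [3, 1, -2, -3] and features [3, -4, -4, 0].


Element-wise products:
3 * 3 = 9
1 * -4 = -4
-2 * -4 = 8
-3 * 0 = 0
Sum = 9 + -4 + 8 + 0
= 13

13


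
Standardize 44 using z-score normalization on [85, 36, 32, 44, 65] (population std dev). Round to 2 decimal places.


Mean = (85 + 36 + 32 + 44 + 65) / 5 = 52.4
Variance = sum((x_i - mean)^2) / n = 395.44
Std = sqrt(395.44) = 19.8857
Z = (x - mean) / std
= (44 - 52.4) / 19.8857
= -8.4 / 19.8857
= -0.42

-0.42


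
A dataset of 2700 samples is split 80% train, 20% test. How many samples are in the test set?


Train samples = 2700 * 80% = 2160
Test samples = 2700 - 2160
= 540

540


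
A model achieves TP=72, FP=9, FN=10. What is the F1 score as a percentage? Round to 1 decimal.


Precision = TP / (TP + FP) = 72 / 81 = 0.8889
Recall = TP / (TP + FN) = 72 / 82 = 0.878
F1 = 2 * P * R / (P + R)
= 2 * 0.8889 * 0.878 / (0.8889 + 0.878)
= 1.561 / 1.7669
= 0.8834
As percentage: 88.3%

88.3


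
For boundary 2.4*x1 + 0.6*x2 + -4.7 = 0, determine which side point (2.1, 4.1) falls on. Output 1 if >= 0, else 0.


Compute 2.4 * 2.1 + 0.6 * 4.1 + -4.7
= 5.04 + 2.46 + -4.7
= 2.8
Since 2.8 >= 0, the point is on the positive side.

1


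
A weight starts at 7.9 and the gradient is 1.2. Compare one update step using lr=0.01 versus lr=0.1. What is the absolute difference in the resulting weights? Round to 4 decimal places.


With lr=0.01: w_new = 7.9 - 0.01 * 1.2 = 7.888
With lr=0.1: w_new = 7.9 - 0.1 * 1.2 = 7.78
Absolute difference = |7.888 - 7.78|
= 0.1080

0.1080


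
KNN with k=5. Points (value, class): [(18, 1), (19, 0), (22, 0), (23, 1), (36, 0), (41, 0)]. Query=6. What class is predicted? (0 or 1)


Distances from query 6:
Point 18 (class 1): distance = 12
Point 19 (class 0): distance = 13
Point 22 (class 0): distance = 16
Point 23 (class 1): distance = 17
Point 36 (class 0): distance = 30
K=5 nearest neighbors: classes = [1, 0, 0, 1, 0]
Votes for class 1: 2 / 5
Majority vote => class 0

0


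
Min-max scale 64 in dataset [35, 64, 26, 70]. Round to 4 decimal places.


Min = 26, Max = 70
Range = 70 - 26 = 44
Scaled = (x - min) / (max - min)
= (64 - 26) / 44
= 38 / 44
= 0.8636

0.8636


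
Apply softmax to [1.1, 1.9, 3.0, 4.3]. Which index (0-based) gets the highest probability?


Softmax is a monotonic transformation, so it preserves the argmax.
We need to find the index of the maximum logit.
Index 0: 1.1
Index 1: 1.9
Index 2: 3.0
Index 3: 4.3
Maximum logit = 4.3 at index 3

3


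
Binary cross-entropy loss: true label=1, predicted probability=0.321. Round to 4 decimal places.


For y=1: Loss = -log(p)
= -log(0.321)
= -(-1.1363)
= 1.1363

1.1363


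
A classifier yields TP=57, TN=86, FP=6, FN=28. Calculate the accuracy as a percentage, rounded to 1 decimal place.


Accuracy = (TP + TN) / (TP + TN + FP + FN) * 100
= (57 + 86) / (57 + 86 + 6 + 28)
= 143 / 177
= 0.8079
= 80.8%

80.8


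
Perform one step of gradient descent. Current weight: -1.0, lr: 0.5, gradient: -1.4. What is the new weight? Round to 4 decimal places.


w_new = w_old - lr * gradient
= -1.0 - 0.5 * -1.4
= -1.0 - (-0.7)
= -0.3000

-0.3000


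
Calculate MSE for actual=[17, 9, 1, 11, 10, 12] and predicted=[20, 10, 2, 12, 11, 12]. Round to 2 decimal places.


Differences: [-3, -1, -1, -1, -1, 0]
Squared errors: [9, 1, 1, 1, 1, 0]
Sum of squared errors = 13
MSE = 13 / 6 = 2.17

2.17


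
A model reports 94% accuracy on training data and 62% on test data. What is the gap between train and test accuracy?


Gap = train_accuracy - test_accuracy
= 94 - 62
= 32%
This large gap strongly indicates overfitting.

32


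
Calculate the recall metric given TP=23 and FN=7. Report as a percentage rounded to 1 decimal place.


Recall = TP / (TP + FN) * 100
= 23 / (23 + 7)
= 23 / 30
= 0.7667
= 76.7%

76.7


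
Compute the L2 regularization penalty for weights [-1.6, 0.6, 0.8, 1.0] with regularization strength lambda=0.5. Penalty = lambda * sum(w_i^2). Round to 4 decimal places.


Squaring each weight:
(-1.6)^2 = 2.56
0.6^2 = 0.36
0.8^2 = 0.64
1.0^2 = 1.0
Sum of squares = 4.56
Penalty = 0.5 * 4.56 = 2.2800

2.2800


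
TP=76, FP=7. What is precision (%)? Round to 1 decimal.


Precision = TP / (TP + FP) * 100
= 76 / (76 + 7)
= 76 / 83
= 0.9157
= 91.6%

91.6


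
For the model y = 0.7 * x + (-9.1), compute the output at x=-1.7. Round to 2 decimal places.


y = 0.7 * -1.7 + (-9.1)
= -1.19 + (-9.1)
= -10.29

-10.29


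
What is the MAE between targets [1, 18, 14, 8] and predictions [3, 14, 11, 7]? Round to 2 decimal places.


Absolute errors: [2, 4, 3, 1]
Sum of absolute errors = 10
MAE = 10 / 4 = 2.50

2.50


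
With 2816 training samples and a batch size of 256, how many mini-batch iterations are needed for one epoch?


Iterations per epoch = dataset_size / batch_size
= 2816 / 256
= 11

11


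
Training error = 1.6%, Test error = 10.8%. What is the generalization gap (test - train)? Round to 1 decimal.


Generalization gap = test_error - train_error
= 10.8 - 1.6
= 9.2%
A moderate gap.

9.2


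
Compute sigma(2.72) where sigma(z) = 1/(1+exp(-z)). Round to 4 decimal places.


sigmoid(z) = 1 / (1 + exp(-z))
exp(-(2.72)) = exp(-2.72) = 0.0659
1 + 0.0659 = 1.0659
1 / 1.0659 = 0.9382

0.9382


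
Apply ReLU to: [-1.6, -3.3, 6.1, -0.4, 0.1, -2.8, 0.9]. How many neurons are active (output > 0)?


ReLU(x) = max(0, x) for each element:
ReLU(-1.6) = 0
ReLU(-3.3) = 0
ReLU(6.1) = 6.1
ReLU(-0.4) = 0
ReLU(0.1) = 0.1
ReLU(-2.8) = 0
ReLU(0.9) = 0.9
Active neurons (>0): 3

3


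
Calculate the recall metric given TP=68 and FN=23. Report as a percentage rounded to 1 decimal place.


Recall = TP / (TP + FN) * 100
= 68 / (68 + 23)
= 68 / 91
= 0.7473
= 74.7%

74.7


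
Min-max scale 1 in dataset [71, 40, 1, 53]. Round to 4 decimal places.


Min = 1, Max = 71
Range = 71 - 1 = 70
Scaled = (x - min) / (max - min)
= (1 - 1) / 70
= 0 / 70
= 0.0000

0.0000


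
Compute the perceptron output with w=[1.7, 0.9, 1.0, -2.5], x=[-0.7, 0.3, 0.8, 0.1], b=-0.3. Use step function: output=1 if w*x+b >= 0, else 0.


z = w . x + b
= 1.7*-0.7 + 0.9*0.3 + 1.0*0.8 + -2.5*0.1 + -0.3
= -1.19 + 0.27 + 0.8 + -0.25 + -0.3
= -0.37 + -0.3
= -0.67
Since z = -0.67 < 0, output = 0

0


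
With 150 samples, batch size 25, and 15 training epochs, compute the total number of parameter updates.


Iterations per epoch = 150 / 25 = 6
Total updates = iterations_per_epoch * epochs
= 6 * 15
= 90

90


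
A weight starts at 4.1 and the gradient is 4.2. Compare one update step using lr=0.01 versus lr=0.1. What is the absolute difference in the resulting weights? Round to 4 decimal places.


With lr=0.01: w_new = 4.1 - 0.01 * 4.2 = 4.058
With lr=0.1: w_new = 4.1 - 0.1 * 4.2 = 3.68
Absolute difference = |4.058 - 3.68|
= 0.3780

0.3780


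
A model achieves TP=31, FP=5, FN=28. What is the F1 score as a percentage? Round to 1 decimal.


Precision = TP / (TP + FP) = 31 / 36 = 0.8611
Recall = TP / (TP + FN) = 31 / 59 = 0.5254
F1 = 2 * P * R / (P + R)
= 2 * 0.8611 * 0.5254 / (0.8611 + 0.5254)
= 0.9049 / 1.3865
= 0.6526
As percentage: 65.3%

65.3


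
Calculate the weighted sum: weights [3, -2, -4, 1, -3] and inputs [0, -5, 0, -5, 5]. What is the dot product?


Element-wise products:
3 * 0 = 0
-2 * -5 = 10
-4 * 0 = 0
1 * -5 = -5
-3 * 5 = -15
Sum = 0 + 10 + 0 + -5 + -15
= -10

-10


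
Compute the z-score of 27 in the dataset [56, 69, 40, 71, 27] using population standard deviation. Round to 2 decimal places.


Mean = (56 + 69 + 40 + 71 + 27) / 5 = 52.6
Variance = sum((x_i - mean)^2) / n = 286.64
Std = sqrt(286.64) = 16.9304
Z = (x - mean) / std
= (27 - 52.6) / 16.9304
= -25.6 / 16.9304
= -1.51

-1.51


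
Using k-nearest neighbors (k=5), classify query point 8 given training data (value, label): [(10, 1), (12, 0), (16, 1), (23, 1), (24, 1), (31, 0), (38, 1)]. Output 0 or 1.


Distances from query 8:
Point 10 (class 1): distance = 2
Point 12 (class 0): distance = 4
Point 16 (class 1): distance = 8
Point 23 (class 1): distance = 15
Point 24 (class 1): distance = 16
K=5 nearest neighbors: classes = [1, 0, 1, 1, 1]
Votes for class 1: 4 / 5
Majority vote => class 1

1


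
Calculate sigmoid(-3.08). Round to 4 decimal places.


sigmoid(z) = 1 / (1 + exp(-z))
exp(-(-3.08)) = exp(3.08) = 21.7584
1 + 21.7584 = 22.7584
1 / 22.7584 = 0.0439

0.0439


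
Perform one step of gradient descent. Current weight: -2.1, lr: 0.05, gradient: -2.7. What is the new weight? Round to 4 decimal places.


w_new = w_old - lr * gradient
= -2.1 - 0.05 * -2.7
= -2.1 - (-0.135)
= -1.9650

-1.9650


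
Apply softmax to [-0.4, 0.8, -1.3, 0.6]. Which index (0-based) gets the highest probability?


Softmax is a monotonic transformation, so it preserves the argmax.
We need to find the index of the maximum logit.
Index 0: -0.4
Index 1: 0.8
Index 2: -1.3
Index 3: 0.6
Maximum logit = 0.8 at index 1

1


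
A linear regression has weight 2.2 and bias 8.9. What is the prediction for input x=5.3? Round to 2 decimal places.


y = 2.2 * 5.3 + (8.9)
= 11.66 + (8.9)
= 20.56

20.56


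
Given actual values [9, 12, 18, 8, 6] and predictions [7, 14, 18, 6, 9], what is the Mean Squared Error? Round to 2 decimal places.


Differences: [2, -2, 0, 2, -3]
Squared errors: [4, 4, 0, 4, 9]
Sum of squared errors = 21
MSE = 21 / 5 = 4.20

4.20


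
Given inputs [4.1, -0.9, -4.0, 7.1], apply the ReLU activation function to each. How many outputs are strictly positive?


ReLU(x) = max(0, x) for each element:
ReLU(4.1) = 4.1
ReLU(-0.9) = 0
ReLU(-4.0) = 0
ReLU(7.1) = 7.1
Active neurons (>0): 2

2


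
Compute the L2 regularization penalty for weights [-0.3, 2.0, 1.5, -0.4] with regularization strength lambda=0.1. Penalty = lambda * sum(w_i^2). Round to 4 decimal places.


Squaring each weight:
(-0.3)^2 = 0.09
2.0^2 = 4.0
1.5^2 = 2.25
(-0.4)^2 = 0.16
Sum of squares = 6.5
Penalty = 0.1 * 6.5 = 0.6500

0.6500


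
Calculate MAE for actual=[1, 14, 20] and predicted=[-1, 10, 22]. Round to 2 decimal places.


Absolute errors: [2, 4, 2]
Sum of absolute errors = 8
MAE = 8 / 3 = 2.67

2.67


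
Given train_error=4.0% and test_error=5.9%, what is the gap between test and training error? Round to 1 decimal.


Generalization gap = test_error - train_error
= 5.9 - 4.0
= 1.9%
A small gap suggests good generalization.

1.9


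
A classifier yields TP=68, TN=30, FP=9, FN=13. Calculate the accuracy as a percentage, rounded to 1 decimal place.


Accuracy = (TP + TN) / (TP + TN + FP + FN) * 100
= (68 + 30) / (68 + 30 + 9 + 13)
= 98 / 120
= 0.8167
= 81.7%

81.7


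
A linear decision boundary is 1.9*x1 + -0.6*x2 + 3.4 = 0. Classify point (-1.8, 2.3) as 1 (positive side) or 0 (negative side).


Compute 1.9 * -1.8 + -0.6 * 2.3 + 3.4
= -3.42 + -1.38 + 3.4
= -1.4
Since -1.4 < 0, the point is on the negative side.

0


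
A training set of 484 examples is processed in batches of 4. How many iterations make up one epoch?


Iterations per epoch = dataset_size / batch_size
= 484 / 4
= 121

121


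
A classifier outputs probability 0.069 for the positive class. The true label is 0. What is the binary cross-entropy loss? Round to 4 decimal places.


For y=0: Loss = -log(1-p)
= -log(1 - 0.069)
= -log(0.931)
= -(-0.0715)
= 0.0715

0.0715


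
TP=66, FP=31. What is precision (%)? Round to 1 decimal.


Precision = TP / (TP + FP) * 100
= 66 / (66 + 31)
= 66 / 97
= 0.6804
= 68.0%

68.0


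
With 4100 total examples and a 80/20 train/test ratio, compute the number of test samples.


Train samples = 4100 * 80% = 3280
Test samples = 4100 - 3280
= 820

820


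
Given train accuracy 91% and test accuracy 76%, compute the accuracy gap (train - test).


Gap = train_accuracy - test_accuracy
= 91 - 76
= 15%
This gap suggests the model is overfitting.

15


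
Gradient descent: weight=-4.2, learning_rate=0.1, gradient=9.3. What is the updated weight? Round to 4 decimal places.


w_new = w_old - lr * gradient
= -4.2 - 0.1 * 9.3
= -4.2 - (0.93)
= -5.1300

-5.1300


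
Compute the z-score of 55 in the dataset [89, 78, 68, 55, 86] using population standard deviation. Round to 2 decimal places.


Mean = (89 + 78 + 68 + 55 + 86) / 5 = 75.2
Variance = sum((x_i - mean)^2) / n = 154.96
Std = sqrt(154.96) = 12.4483
Z = (x - mean) / std
= (55 - 75.2) / 12.4483
= -20.2 / 12.4483
= -1.62

-1.62


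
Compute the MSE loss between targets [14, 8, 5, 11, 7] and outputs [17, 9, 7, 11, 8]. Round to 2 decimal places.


Differences: [-3, -1, -2, 0, -1]
Squared errors: [9, 1, 4, 0, 1]
Sum of squared errors = 15
MSE = 15 / 5 = 3.00

3.00


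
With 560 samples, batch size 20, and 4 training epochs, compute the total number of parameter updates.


Iterations per epoch = 560 / 20 = 28
Total updates = iterations_per_epoch * epochs
= 28 * 4
= 112

112


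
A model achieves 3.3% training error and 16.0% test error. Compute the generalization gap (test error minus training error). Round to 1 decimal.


Generalization gap = test_error - train_error
= 16.0 - 3.3
= 12.7%
A large gap suggests overfitting.

12.7


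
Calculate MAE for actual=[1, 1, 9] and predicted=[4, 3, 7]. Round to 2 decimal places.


Absolute errors: [3, 2, 2]
Sum of absolute errors = 7
MAE = 7 / 3 = 2.33

2.33


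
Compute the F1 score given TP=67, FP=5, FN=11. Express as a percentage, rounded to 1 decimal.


Precision = TP / (TP + FP) = 67 / 72 = 0.9306
Recall = TP / (TP + FN) = 67 / 78 = 0.859
F1 = 2 * P * R / (P + R)
= 2 * 0.9306 * 0.859 / (0.9306 + 0.859)
= 1.5986 / 1.7895
= 0.8933
As percentage: 89.3%

89.3


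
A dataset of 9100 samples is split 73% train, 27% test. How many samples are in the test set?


Train samples = 9100 * 73% = 6643
Test samples = 9100 - 6643
= 2457

2457


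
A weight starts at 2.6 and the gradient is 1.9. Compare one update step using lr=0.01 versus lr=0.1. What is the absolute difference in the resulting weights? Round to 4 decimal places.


With lr=0.01: w_new = 2.6 - 0.01 * 1.9 = 2.581
With lr=0.1: w_new = 2.6 - 0.1 * 1.9 = 2.41
Absolute difference = |2.581 - 2.41|
= 0.1710

0.1710


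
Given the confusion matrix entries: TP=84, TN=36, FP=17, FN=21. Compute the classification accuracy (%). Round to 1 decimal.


Accuracy = (TP + TN) / (TP + TN + FP + FN) * 100
= (84 + 36) / (84 + 36 + 17 + 21)
= 120 / 158
= 0.7595
= 75.9%

75.9


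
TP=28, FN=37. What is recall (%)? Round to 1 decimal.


Recall = TP / (TP + FN) * 100
= 28 / (28 + 37)
= 28 / 65
= 0.4308
= 43.1%

43.1


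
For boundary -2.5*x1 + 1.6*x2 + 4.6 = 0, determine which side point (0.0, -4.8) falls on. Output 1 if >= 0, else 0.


Compute -2.5 * 0.0 + 1.6 * -4.8 + 4.6
= -0.0 + -7.68 + 4.6
= -3.08
Since -3.08 < 0, the point is on the negative side.

0


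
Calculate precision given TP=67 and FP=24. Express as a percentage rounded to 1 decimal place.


Precision = TP / (TP + FP) * 100
= 67 / (67 + 24)
= 67 / 91
= 0.7363
= 73.6%

73.6


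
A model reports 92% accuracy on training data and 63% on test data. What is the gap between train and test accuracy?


Gap = train_accuracy - test_accuracy
= 92 - 63
= 29%
This large gap strongly indicates overfitting.

29


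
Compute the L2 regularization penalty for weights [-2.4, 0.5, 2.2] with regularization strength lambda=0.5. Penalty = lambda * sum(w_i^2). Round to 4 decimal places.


Squaring each weight:
(-2.4)^2 = 5.76
0.5^2 = 0.25
2.2^2 = 4.84
Sum of squares = 10.85
Penalty = 0.5 * 10.85 = 5.4250

5.4250


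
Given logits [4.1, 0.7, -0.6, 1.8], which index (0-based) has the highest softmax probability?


Softmax is a monotonic transformation, so it preserves the argmax.
We need to find the index of the maximum logit.
Index 0: 4.1
Index 1: 0.7
Index 2: -0.6
Index 3: 1.8
Maximum logit = 4.1 at index 0

0


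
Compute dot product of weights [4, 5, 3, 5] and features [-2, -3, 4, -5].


Element-wise products:
4 * -2 = -8
5 * -3 = -15
3 * 4 = 12
5 * -5 = -25
Sum = -8 + -15 + 12 + -25
= -36

-36


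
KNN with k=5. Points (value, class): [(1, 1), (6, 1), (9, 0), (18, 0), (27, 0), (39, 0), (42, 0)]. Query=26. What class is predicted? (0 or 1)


Distances from query 26:
Point 27 (class 0): distance = 1
Point 18 (class 0): distance = 8
Point 39 (class 0): distance = 13
Point 42 (class 0): distance = 16
Point 9 (class 0): distance = 17
K=5 nearest neighbors: classes = [0, 0, 0, 0, 0]
Votes for class 1: 0 / 5
Majority vote => class 0

0


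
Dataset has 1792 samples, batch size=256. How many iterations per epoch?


Iterations per epoch = dataset_size / batch_size
= 1792 / 256
= 7

7


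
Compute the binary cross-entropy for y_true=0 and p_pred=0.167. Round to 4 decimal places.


For y=0: Loss = -log(1-p)
= -log(1 - 0.167)
= -log(0.833)
= -(-0.1827)
= 0.1827

0.1827


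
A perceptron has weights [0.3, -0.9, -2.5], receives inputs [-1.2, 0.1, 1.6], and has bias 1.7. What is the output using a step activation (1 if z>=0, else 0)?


z = w . x + b
= 0.3*-1.2 + -0.9*0.1 + -2.5*1.6 + 1.7
= -0.36 + -0.09 + -4.0 + 1.7
= -4.45 + 1.7
= -2.75
Since z = -2.75 < 0, output = 0

0


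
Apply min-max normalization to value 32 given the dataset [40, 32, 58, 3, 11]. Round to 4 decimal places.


Min = 3, Max = 58
Range = 58 - 3 = 55
Scaled = (x - min) / (max - min)
= (32 - 3) / 55
= 29 / 55
= 0.5273

0.5273


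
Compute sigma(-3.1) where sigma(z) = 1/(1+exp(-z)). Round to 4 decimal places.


sigmoid(z) = 1 / (1 + exp(-z))
exp(-(-3.1)) = exp(3.1) = 22.198
1 + 22.198 = 23.198
1 / 23.198 = 0.0431

0.0431


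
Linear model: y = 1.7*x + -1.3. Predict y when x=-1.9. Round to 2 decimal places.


y = 1.7 * -1.9 + (-1.3)
= -3.23 + (-1.3)
= -4.53

-4.53


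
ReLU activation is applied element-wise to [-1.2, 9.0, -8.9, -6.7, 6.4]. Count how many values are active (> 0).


ReLU(x) = max(0, x) for each element:
ReLU(-1.2) = 0
ReLU(9.0) = 9.0
ReLU(-8.9) = 0
ReLU(-6.7) = 0
ReLU(6.4) = 6.4
Active neurons (>0): 2

2


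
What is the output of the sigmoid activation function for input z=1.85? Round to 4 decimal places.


sigmoid(z) = 1 / (1 + exp(-z))
exp(-(1.85)) = exp(-1.85) = 0.1572
1 + 0.1572 = 1.1572
1 / 1.1572 = 0.8641

0.8641


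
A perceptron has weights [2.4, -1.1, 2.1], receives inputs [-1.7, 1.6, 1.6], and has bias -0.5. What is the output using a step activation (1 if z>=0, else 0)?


z = w . x + b
= 2.4*-1.7 + -1.1*1.6 + 2.1*1.6 + -0.5
= -4.08 + -1.76 + 3.36 + -0.5
= -2.48 + -0.5
= -2.98
Since z = -2.98 < 0, output = 0

0


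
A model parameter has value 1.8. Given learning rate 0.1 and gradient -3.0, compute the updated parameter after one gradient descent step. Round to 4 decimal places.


w_new = w_old - lr * gradient
= 1.8 - 0.1 * -3.0
= 1.8 - (-0.3)
= 2.1000

2.1000


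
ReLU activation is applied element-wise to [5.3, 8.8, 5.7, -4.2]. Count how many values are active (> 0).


ReLU(x) = max(0, x) for each element:
ReLU(5.3) = 5.3
ReLU(8.8) = 8.8
ReLU(5.7) = 5.7
ReLU(-4.2) = 0
Active neurons (>0): 3

3


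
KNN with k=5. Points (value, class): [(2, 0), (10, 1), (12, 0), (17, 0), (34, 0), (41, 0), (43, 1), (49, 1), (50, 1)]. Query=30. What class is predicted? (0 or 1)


Distances from query 30:
Point 34 (class 0): distance = 4
Point 41 (class 0): distance = 11
Point 17 (class 0): distance = 13
Point 43 (class 1): distance = 13
Point 12 (class 0): distance = 18
K=5 nearest neighbors: classes = [0, 0, 0, 1, 0]
Votes for class 1: 1 / 5
Majority vote => class 0

0


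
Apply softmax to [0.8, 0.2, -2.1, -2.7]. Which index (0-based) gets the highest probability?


Softmax is a monotonic transformation, so it preserves the argmax.
We need to find the index of the maximum logit.
Index 0: 0.8
Index 1: 0.2
Index 2: -2.1
Index 3: -2.7
Maximum logit = 0.8 at index 0

0


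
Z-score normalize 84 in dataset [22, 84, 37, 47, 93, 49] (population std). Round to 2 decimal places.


Mean = (22 + 84 + 37 + 47 + 93 + 49) / 6 = 55.3333
Variance = sum((x_i - mean)^2) / n = 632.8889
Std = sqrt(632.8889) = 25.1573
Z = (x - mean) / std
= (84 - 55.3333) / 25.1573
= 28.6667 / 25.1573
= 1.14

1.14


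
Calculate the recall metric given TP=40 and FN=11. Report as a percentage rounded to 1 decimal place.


Recall = TP / (TP + FN) * 100
= 40 / (40 + 11)
= 40 / 51
= 0.7843
= 78.4%

78.4


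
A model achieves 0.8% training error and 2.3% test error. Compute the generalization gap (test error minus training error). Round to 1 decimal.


Generalization gap = test_error - train_error
= 2.3 - 0.8
= 1.5%
A small gap suggests good generalization.

1.5


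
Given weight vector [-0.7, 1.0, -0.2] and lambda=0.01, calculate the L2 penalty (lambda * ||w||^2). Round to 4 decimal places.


Squaring each weight:
(-0.7)^2 = 0.49
1.0^2 = 1.0
(-0.2)^2 = 0.04
Sum of squares = 1.53
Penalty = 0.01 * 1.53 = 0.0153

0.0153


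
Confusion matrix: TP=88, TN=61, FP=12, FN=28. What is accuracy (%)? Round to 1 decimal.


Accuracy = (TP + TN) / (TP + TN + FP + FN) * 100
= (88 + 61) / (88 + 61 + 12 + 28)
= 149 / 189
= 0.7884
= 78.8%

78.8


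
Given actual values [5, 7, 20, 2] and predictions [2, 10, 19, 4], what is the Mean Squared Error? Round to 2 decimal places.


Differences: [3, -3, 1, -2]
Squared errors: [9, 9, 1, 4]
Sum of squared errors = 23
MSE = 23 / 4 = 5.75

5.75


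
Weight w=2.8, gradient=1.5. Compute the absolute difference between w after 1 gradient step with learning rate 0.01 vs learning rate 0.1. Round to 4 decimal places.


With lr=0.01: w_new = 2.8 - 0.01 * 1.5 = 2.785
With lr=0.1: w_new = 2.8 - 0.1 * 1.5 = 2.65
Absolute difference = |2.785 - 2.65|
= 0.1350

0.1350


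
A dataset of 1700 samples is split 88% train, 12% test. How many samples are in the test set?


Train samples = 1700 * 88% = 1496
Test samples = 1700 - 1496
= 204

204


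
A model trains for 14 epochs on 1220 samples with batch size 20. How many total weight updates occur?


Iterations per epoch = 1220 / 20 = 61
Total updates = iterations_per_epoch * epochs
= 61 * 14
= 854

854


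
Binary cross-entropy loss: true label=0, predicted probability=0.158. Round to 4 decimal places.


For y=0: Loss = -log(1-p)
= -log(1 - 0.158)
= -log(0.842)
= -(-0.172)
= 0.1720

0.1720


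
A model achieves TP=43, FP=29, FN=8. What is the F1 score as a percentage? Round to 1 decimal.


Precision = TP / (TP + FP) = 43 / 72 = 0.5972
Recall = TP / (TP + FN) = 43 / 51 = 0.8431
F1 = 2 * P * R / (P + R)
= 2 * 0.5972 * 0.8431 / (0.5972 + 0.8431)
= 1.0071 / 1.4404
= 0.6992
As percentage: 69.9%

69.9


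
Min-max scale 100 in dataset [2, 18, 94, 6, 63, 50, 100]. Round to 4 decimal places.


Min = 2, Max = 100
Range = 100 - 2 = 98
Scaled = (x - min) / (max - min)
= (100 - 2) / 98
= 98 / 98
= 1.0000

1.0000


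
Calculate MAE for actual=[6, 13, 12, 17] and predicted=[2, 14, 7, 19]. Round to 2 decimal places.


Absolute errors: [4, 1, 5, 2]
Sum of absolute errors = 12
MAE = 12 / 4 = 3.00

3.00


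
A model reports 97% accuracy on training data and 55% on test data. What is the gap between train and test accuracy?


Gap = train_accuracy - test_accuracy
= 97 - 55
= 42%
This large gap strongly indicates overfitting.

42


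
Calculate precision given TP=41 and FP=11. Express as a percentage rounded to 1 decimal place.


Precision = TP / (TP + FP) * 100
= 41 / (41 + 11)
= 41 / 52
= 0.7885
= 78.8%

78.8


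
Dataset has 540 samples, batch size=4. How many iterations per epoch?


Iterations per epoch = dataset_size / batch_size
= 540 / 4
= 135

135


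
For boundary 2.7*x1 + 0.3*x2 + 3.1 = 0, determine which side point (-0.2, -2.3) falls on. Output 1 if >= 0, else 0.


Compute 2.7 * -0.2 + 0.3 * -2.3 + 3.1
= -0.54 + -0.69 + 3.1
= 1.87
Since 1.87 >= 0, the point is on the positive side.

1


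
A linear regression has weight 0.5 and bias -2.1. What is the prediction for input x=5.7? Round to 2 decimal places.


y = 0.5 * 5.7 + (-2.1)
= 2.85 + (-2.1)
= 0.75

0.75


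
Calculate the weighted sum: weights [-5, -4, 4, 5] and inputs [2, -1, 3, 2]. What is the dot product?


Element-wise products:
-5 * 2 = -10
-4 * -1 = 4
4 * 3 = 12
5 * 2 = 10
Sum = -10 + 4 + 12 + 10
= 16

16


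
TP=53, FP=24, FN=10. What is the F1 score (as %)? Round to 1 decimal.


Precision = TP / (TP + FP) = 53 / 77 = 0.6883
Recall = TP / (TP + FN) = 53 / 63 = 0.8413
F1 = 2 * P * R / (P + R)
= 2 * 0.6883 * 0.8413 / (0.6883 + 0.8413)
= 1.1581 / 1.5296
= 0.7571
As percentage: 75.7%

75.7


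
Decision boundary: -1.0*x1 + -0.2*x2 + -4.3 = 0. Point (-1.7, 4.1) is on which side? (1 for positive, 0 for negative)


Compute -1.0 * -1.7 + -0.2 * 4.1 + -4.3
= 1.7 + -0.82 + -4.3
= -3.42
Since -3.42 < 0, the point is on the negative side.

0


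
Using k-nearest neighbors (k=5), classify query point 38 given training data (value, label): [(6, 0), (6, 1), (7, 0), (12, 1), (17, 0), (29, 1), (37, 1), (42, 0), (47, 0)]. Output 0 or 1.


Distances from query 38:
Point 37 (class 1): distance = 1
Point 42 (class 0): distance = 4
Point 47 (class 0): distance = 9
Point 29 (class 1): distance = 9
Point 17 (class 0): distance = 21
K=5 nearest neighbors: classes = [1, 0, 0, 1, 0]
Votes for class 1: 2 / 5
Majority vote => class 0

0


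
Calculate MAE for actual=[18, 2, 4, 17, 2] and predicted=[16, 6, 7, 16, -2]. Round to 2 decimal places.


Absolute errors: [2, 4, 3, 1, 4]
Sum of absolute errors = 14
MAE = 14 / 5 = 2.80

2.80


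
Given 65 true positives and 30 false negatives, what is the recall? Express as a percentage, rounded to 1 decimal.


Recall = TP / (TP + FN) * 100
= 65 / (65 + 30)
= 65 / 95
= 0.6842
= 68.4%

68.4


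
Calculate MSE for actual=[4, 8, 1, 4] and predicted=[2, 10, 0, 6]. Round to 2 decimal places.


Differences: [2, -2, 1, -2]
Squared errors: [4, 4, 1, 4]
Sum of squared errors = 13
MSE = 13 / 4 = 3.25

3.25


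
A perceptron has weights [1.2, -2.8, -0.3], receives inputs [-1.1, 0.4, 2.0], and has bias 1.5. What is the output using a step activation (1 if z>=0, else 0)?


z = w . x + b
= 1.2*-1.1 + -2.8*0.4 + -0.3*2.0 + 1.5
= -1.32 + -1.12 + -0.6 + 1.5
= -3.04 + 1.5
= -1.54
Since z = -1.54 < 0, output = 0

0


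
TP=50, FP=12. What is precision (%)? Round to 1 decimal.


Precision = TP / (TP + FP) * 100
= 50 / (50 + 12)
= 50 / 62
= 0.8065
= 80.6%

80.6


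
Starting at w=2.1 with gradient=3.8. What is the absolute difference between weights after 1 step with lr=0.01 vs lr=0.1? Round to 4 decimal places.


With lr=0.01: w_new = 2.1 - 0.01 * 3.8 = 2.062
With lr=0.1: w_new = 2.1 - 0.1 * 3.8 = 1.72
Absolute difference = |2.062 - 1.72|
= 0.3420

0.3420


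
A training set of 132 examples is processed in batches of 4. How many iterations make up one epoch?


Iterations per epoch = dataset_size / batch_size
= 132 / 4
= 33

33


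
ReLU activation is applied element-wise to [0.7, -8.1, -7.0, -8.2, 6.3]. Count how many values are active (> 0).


ReLU(x) = max(0, x) for each element:
ReLU(0.7) = 0.7
ReLU(-8.1) = 0
ReLU(-7.0) = 0
ReLU(-8.2) = 0
ReLU(6.3) = 6.3
Active neurons (>0): 2

2


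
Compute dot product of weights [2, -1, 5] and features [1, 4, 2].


Element-wise products:
2 * 1 = 2
-1 * 4 = -4
5 * 2 = 10
Sum = 2 + -4 + 10
= 8

8


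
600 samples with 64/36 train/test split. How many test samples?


Train samples = 600 * 64% = 384
Test samples = 600 - 384
= 216

216


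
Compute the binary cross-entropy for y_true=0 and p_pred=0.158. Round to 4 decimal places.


For y=0: Loss = -log(1-p)
= -log(1 - 0.158)
= -log(0.842)
= -(-0.172)
= 0.1720

0.1720


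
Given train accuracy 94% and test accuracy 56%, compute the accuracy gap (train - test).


Gap = train_accuracy - test_accuracy
= 94 - 56
= 38%
This large gap strongly indicates overfitting.

38


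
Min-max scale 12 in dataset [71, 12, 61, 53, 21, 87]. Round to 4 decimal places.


Min = 12, Max = 87
Range = 87 - 12 = 75
Scaled = (x - min) / (max - min)
= (12 - 12) / 75
= 0 / 75
= 0.0000

0.0000


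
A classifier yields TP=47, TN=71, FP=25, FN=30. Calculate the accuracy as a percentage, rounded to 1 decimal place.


Accuracy = (TP + TN) / (TP + TN + FP + FN) * 100
= (47 + 71) / (47 + 71 + 25 + 30)
= 118 / 173
= 0.6821
= 68.2%

68.2


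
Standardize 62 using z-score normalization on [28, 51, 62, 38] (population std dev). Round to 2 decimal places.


Mean = (28 + 51 + 62 + 38) / 4 = 44.75
Variance = sum((x_i - mean)^2) / n = 165.6875
Std = sqrt(165.6875) = 12.872
Z = (x - mean) / std
= (62 - 44.75) / 12.872
= 17.25 / 12.872
= 1.34

1.34


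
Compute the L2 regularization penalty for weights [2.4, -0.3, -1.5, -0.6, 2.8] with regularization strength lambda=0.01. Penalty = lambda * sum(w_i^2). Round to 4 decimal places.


Squaring each weight:
2.4^2 = 5.76
(-0.3)^2 = 0.09
(-1.5)^2 = 2.25
(-0.6)^2 = 0.36
2.8^2 = 7.84
Sum of squares = 16.3
Penalty = 0.01 * 16.3 = 0.1630

0.1630


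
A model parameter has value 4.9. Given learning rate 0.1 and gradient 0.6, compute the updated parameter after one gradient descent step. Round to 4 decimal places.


w_new = w_old - lr * gradient
= 4.9 - 0.1 * 0.6
= 4.9 - (0.06)
= 4.8400

4.8400


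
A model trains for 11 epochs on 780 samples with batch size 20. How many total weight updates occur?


Iterations per epoch = 780 / 20 = 39
Total updates = iterations_per_epoch * epochs
= 39 * 11
= 429

429


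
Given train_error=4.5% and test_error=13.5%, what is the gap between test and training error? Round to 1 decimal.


Generalization gap = test_error - train_error
= 13.5 - 4.5
= 9.0%
A moderate gap.

9.0


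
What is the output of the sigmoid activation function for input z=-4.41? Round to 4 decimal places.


sigmoid(z) = 1 / (1 + exp(-z))
exp(-(-4.41)) = exp(4.41) = 82.2695
1 + 82.2695 = 83.2695
1 / 83.2695 = 0.0120

0.0120


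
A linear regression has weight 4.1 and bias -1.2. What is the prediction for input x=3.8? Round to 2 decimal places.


y = 4.1 * 3.8 + (-1.2)
= 15.58 + (-1.2)
= 14.38

14.38


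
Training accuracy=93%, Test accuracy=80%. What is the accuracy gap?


Gap = train_accuracy - test_accuracy
= 93 - 80
= 13%
This gap suggests the model is overfitting.

13


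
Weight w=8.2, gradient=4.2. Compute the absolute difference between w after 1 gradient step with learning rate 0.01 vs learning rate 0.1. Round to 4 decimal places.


With lr=0.01: w_new = 8.2 - 0.01 * 4.2 = 8.158
With lr=0.1: w_new = 8.2 - 0.1 * 4.2 = 7.78
Absolute difference = |8.158 - 7.78|
= 0.3780

0.3780


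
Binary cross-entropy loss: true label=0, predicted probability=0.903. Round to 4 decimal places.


For y=0: Loss = -log(1-p)
= -log(1 - 0.903)
= -log(0.097)
= -(-2.333)
= 2.3330

2.3330


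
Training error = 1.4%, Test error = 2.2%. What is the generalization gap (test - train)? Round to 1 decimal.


Generalization gap = test_error - train_error
= 2.2 - 1.4
= 0.8%
A small gap suggests good generalization.

0.8


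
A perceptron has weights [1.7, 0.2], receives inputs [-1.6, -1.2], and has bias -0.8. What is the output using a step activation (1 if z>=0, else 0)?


z = w . x + b
= 1.7*-1.6 + 0.2*-1.2 + -0.8
= -2.72 + -0.24 + -0.8
= -2.96 + -0.8
= -3.76
Since z = -3.76 < 0, output = 0

0


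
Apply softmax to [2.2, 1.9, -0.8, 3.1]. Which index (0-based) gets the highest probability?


Softmax is a monotonic transformation, so it preserves the argmax.
We need to find the index of the maximum logit.
Index 0: 2.2
Index 1: 1.9
Index 2: -0.8
Index 3: 3.1
Maximum logit = 3.1 at index 3

3


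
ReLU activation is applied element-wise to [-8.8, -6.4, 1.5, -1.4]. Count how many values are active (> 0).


ReLU(x) = max(0, x) for each element:
ReLU(-8.8) = 0
ReLU(-6.4) = 0
ReLU(1.5) = 1.5
ReLU(-1.4) = 0
Active neurons (>0): 1

1


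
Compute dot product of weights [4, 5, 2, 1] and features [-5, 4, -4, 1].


Element-wise products:
4 * -5 = -20
5 * 4 = 20
2 * -4 = -8
1 * 1 = 1
Sum = -20 + 20 + -8 + 1
= -7

-7


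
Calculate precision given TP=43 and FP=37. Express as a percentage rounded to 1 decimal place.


Precision = TP / (TP + FP) * 100
= 43 / (43 + 37)
= 43 / 80
= 0.5375
= 53.8%

53.8


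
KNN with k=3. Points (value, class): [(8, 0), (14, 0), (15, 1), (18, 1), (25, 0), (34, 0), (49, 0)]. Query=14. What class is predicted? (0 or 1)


Distances from query 14:
Point 14 (class 0): distance = 0
Point 15 (class 1): distance = 1
Point 18 (class 1): distance = 4
K=3 nearest neighbors: classes = [0, 1, 1]
Votes for class 1: 2 / 3
Majority vote => class 1

1


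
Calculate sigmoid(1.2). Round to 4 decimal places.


sigmoid(z) = 1 / (1 + exp(-z))
exp(-(1.2)) = exp(-1.2) = 0.3012
1 + 0.3012 = 1.3012
1 / 1.3012 = 0.7685

0.7685


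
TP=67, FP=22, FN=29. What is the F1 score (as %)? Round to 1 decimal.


Precision = TP / (TP + FP) = 67 / 89 = 0.7528
Recall = TP / (TP + FN) = 67 / 96 = 0.6979
F1 = 2 * P * R / (P + R)
= 2 * 0.7528 * 0.6979 / (0.7528 + 0.6979)
= 1.0508 / 1.4507
= 0.7243
As percentage: 72.4%

72.4


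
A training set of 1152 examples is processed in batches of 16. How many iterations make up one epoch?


Iterations per epoch = dataset_size / batch_size
= 1152 / 16
= 72

72
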